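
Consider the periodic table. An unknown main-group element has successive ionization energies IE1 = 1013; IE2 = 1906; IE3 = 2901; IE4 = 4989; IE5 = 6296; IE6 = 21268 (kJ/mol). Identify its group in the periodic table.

Group 15

Look for the largest jump between consecutive ionization energies: IE6/IE5 ≈ 3.4, far larger than any earlier ratio.
That jump marks the point where a core electron is being removed. So the atom has 5 valence electrons.
A main-group element with 5 valence electrons is in group 15.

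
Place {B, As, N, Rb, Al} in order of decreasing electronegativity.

B is in period 2, group 13; N is in period 2, group 15; Al is in period 3, group 13; As is in period 4, group 15; Rb is in period 5, group 1.
Atoms toward the upper right of the periodic table pull bonding electrons most strongly.
Here both period and group differ, so the two effects have to be weighed against each other.
Al > Rb: relative to Rb, both the across-period and down-group shifts push Al's electronegativity up.
B > Al: they share group 13; the group trend gives B the larger value.
As > B: period and group pull opposite ways; the across-period shift dominates (2.18 vs 2.04).
N > As: they share group 15; the group trend gives N the larger value.
Approximate values (Pauling): B 2.04, N 3.04, Al 1.61, As 2.18, Rb 0.82.
So from highest to lowest: N > As > B > Al > Rb.

N > As > B > Al > Rb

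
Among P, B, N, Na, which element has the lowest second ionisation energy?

P

The second ionization energy removes an electron from the +1 ion. For each element: P⁺ still has 4 valence electrons; B⁺ still has 2 valence electrons; N⁺ still has 4 valence electrons; Na⁺ is the bare [Ne] core.
Breaking into a closed-shell core is much more expensive than removing a leftover valence electron — Na has the largest IE_2 here.
Valence configurations: P⁺ [Ne]3s²3p², B⁺ [He]2s², N⁺ [He]2s²2p².
The numbers (kJ/mol): P 1907, B 2427, N 2856, Na 4562.
Hence IE_2: P < B < N < Na.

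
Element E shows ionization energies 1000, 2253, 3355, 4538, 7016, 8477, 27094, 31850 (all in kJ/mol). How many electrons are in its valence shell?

6

Look for the largest jump between consecutive ionization energies: IE7/IE6 ≈ 3.2, far larger than any earlier ratio.
That jump marks the point where a core electron is being removed. So the atom has 6 valence electrons.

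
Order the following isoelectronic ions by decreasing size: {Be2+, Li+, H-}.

All of these have 2 electrons, so size is governed by nuclear charge alone: the more protons, the stronger the pull on the same electron cloud, and the smaller the ion.
Nuclear charges: Be2+ (Z=4), Li+ (Z=3), H- (Z=1).
Largest to smallest: H- > Li+ > Be2+.

H- > Li+ > Be2+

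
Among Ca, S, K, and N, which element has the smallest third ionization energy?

S

Consider each +2 ion: Ca²⁺ is the bare [Ar] core; S²⁺ still has 4 valence electrons; K²⁺ is already 1 electron into the core; N²⁺ still has 3 valence electrons.
Usually core removal costs more than valence removal, but here the competition is close: a tightly held n=2 valence electron can cost more to remove than an n=3 core electron, so the actual values have to decide it.
Valence configurations: S²⁺ [Ne]3s²3p², N²⁺ [He]2s²2p¹.
Approximate IE_3 values (kJ/mol): Ca 4912, S 3357, K 4420, N 4578.
Putting it together, IE_3: S < K < N < Ca.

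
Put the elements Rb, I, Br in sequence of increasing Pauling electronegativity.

Rb < I < Br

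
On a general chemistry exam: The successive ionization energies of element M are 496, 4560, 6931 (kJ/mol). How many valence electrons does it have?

1

Look for the largest jump between consecutive ionization energies: IE2/IE1 ≈ 9.2, far larger than any earlier ratio.
That jump marks the point where a core electron is being removed. So the atom has 1 valence electron.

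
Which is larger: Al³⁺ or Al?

Al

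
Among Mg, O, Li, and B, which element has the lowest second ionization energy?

Mg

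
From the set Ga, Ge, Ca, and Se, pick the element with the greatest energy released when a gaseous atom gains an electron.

Se

Ca is in period 4, group 2; Ga is in period 4, group 13; Ge is in period 4, group 14; Se is in period 4, group 16.
EA tends to increase across a period and decrease down a group, though the pattern is less regular than for IE or radius.
All lie in period 4, so electron affinity increases left to right.
The greatest energy released when a gaseous atom gains an electron among these belongs to Se.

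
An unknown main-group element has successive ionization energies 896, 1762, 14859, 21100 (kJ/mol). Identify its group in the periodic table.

Look for the largest jump between consecutive ionization energies: IE3/IE2 ≈ 8.4, far larger than any earlier ratio.
That jump marks the point where a core electron is being removed. So the atom has 2 valence electrons.
A main-group element with 2 valence electrons is in group 2.

Group 2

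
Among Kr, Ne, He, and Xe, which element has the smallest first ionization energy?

Xe

Across a period the outer electron is held more tightly (higher IE₁); down a group it sits in a higher shell, more shielded, and comes off more easily.
All are in group 18, so first ionization energy increases up the group.
The smallest first ionization energy among these belongs to Xe.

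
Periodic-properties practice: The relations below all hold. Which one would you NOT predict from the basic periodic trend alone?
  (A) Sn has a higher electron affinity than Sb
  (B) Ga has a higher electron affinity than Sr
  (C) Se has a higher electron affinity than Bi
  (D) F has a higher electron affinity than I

(A)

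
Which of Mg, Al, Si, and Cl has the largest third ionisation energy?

The third ionization energy removes an electron from the +2 ion. For each element: Mg²⁺ is the bare [Ne] core; Al²⁺ still has 1 valence electron; Si²⁺ still has 2 valence electrons; Cl²⁺ still has 5 valence electrons.
Breaking into a closed-shell core is much more expensive than removing a leftover valence electron — Mg has the largest IE_3 here.
Valence configurations: Al²⁺ [Ne]3s¹, Si²⁺ [Ne]3s², Cl²⁺ [Ne]3s²3p³.
Tabulated IE_3 (kJ/mol): Mg 7733, Al 2745, Si 3232, Cl 3822.
So the third ionization energies run Al < Si < Cl < Mg.

Mg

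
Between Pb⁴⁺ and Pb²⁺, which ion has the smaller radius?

Pb⁴⁺

Both ions have Z = 82 protons, but Pb⁴⁺ has lost more electrons, so its remaining electrons feel a larger effective nuclear charge per electron and are pulled in more tightly.
Higher positive charge → smaller ion, so Pb²⁺ > Pb⁴⁺.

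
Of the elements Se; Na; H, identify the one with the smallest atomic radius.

H

H is in period 1, group 1; Na is in period 3, group 1; Se is in period 4, group 16.
Across a period the added protons contract the valence shell; down a group each new principal shell makes the atom larger.
Neither a single period nor a single group — weigh both effects.
Se > H: the two effects oppose for this pair; the down-group effect wins (116 vs 32 pm).
Na > Se: the two effects oppose for this pair; the across-period effect wins (155 vs 116 pm).
Tabulated atomic radius (pm): H 32, Na 155, Se 116.
The smallest atomic radius among these belongs to H.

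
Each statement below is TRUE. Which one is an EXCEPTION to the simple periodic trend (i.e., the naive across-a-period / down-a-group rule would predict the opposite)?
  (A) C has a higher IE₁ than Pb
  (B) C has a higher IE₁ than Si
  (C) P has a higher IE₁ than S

(C)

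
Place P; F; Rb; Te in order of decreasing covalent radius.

Rb, Te, P, F

F is in period 2, group 17; P is in period 3, group 15; Rb is in period 5, group 1; Te is in period 5, group 16.
Moving right in a period, electrons are added to the same shell under a stronger nuclear pull, so atoms get smaller; moving down, a new shell is opened and atoms get larger.
These span different periods and groups, so the two trends combine.
P > F: both effects reinforce here, so P is clearly the larger of the two.
Te > P: period and group pull opposite ways; the down-group shift dominates (136 vs 111 pm).
Rb > Te: both are in period 5; the period trend gives Rb the larger value.
For reference (pm): F 64, P 111, Rb 210, Te 136.
So from largest to smallest: Rb > Te > P > F.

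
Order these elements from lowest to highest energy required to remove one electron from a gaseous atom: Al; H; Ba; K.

H is in period 1, group 1; Al is in period 3, group 13; K is in period 4, group 1; Ba is in period 6, group 2.
Removing the outermost electron gets harder across a period and easier down a group.
Neither a single period nor a single group — weigh both effects.
Ba > K: the two effects oppose for this pair; the across-period effect wins (503 vs 419 kJ/mol).
Al > Ba: both effects reinforce here, so Al is clearly the higher of the two.
H > Al: the two effects oppose for this pair; the down-group effect wins (1312 vs 578 kJ/mol).
For reference (kJ/mol): H 1312, Al 578, K 419, Ba 503.
So from lowest to highest: K < Ba < Al < H.

K < Ba < Al < H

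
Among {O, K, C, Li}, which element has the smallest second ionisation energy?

Consider each +1 ion: O⁺ still has 5 valence electrons; K⁺ is the bare [Ar] core; C⁺ still has 3 valence electrons; Li⁺ is the bare [He] core.
Usually core removal costs more than valence removal, but here the competition is close: a tightly held n=2 valence electron can cost more to remove than an n=3 core electron, so the actual values have to decide it.
Valence configurations: O⁺ [He]2s²2p³, C⁺ [He]2s²2p¹.
Tabulated IE_2 (kJ/mol): O 3388, K 3052, C 2353, Li 7298.
So the second ionization energies run C < K < O < Li.

C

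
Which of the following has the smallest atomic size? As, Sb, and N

N

N is in period 2, group 15; As is in period 4, group 15; Sb is in period 5, group 15.
Across a period the added protons contract the valence shell; down a group each new principal shell makes the atom larger.
All are in group 15, so atomic radius increases down the group.
The smallest atomic size among these belongs to N.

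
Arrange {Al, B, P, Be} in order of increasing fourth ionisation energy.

After 3 electrons have been removed, what remains? Al³⁺ is the bare [Ne] core; B³⁺ is the bare [He] core; P³⁺ still has 2 valence electrons; Be³⁺ is already 1 electron into the core.
Core electrons are held far more tightly than valence electrons, so Al, Be and B top the IE_4 order.
Approximate IE_4 values (kJ/mol): Al 11577, B 25026, P 4964, Be 21007.
So the fourth ionization energies run P < Al < Be < B.

P, Al, Be, B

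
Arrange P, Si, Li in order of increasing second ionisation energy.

Si < P < Li

Consider each +1 ion: P⁺ still has 4 valence electrons; Si⁺ still has 3 valence electrons; Li⁺ is the bare [He] core.
Breaking into a closed-shell core is much more expensive than removing a leftover valence electron — Li has the largest IE_2 here.
Valence configurations: P⁺ [Ne]3s²3p², Si⁺ [Ne]3s²3p¹.
Tabulated IE_2 (kJ/mol): P 1907, Si 1577, Li 7298.
Putting it together, IE_2: Si < P < Li.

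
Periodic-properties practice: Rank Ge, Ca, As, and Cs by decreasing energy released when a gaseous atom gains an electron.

Ge > As > Cs > Ca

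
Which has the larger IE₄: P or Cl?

Cl

After 3 electrons have been removed, what remains? P³⁺ still has 2 valence electrons; Cl³⁺ still has 4 valence electrons.
All are still removing valence electrons, so compare the +3 ions as you would atoms: IE_4 generally rises across a period (higher Z_eff) and falls down a group (larger shell), subject to the usual subshell exceptions.
Valence configurations: P³⁺ [Ne]3s², Cl³⁺ [Ne]3s²3p².
Tabulated IE_4 (kJ/mol): P 4964, Cl 5159.
So the fourth ionization energies run P < Cl.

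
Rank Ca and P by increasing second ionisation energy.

Ca < P

After 1 electron has been removed, what remains? Ca⁺ still has 1 valence electron; P⁺ still has 4 valence electrons.
All are still removing valence electrons, so compare the +1 ions as you would atoms: IE_2 generally rises across a period (higher Z_eff) and falls down a group (larger shell), subject to the usual subshell exceptions.
Valence configurations: Ca⁺ [Ar]4s¹, P⁺ [Ne]3s²3p².
Approximate IE_2 values (kJ/mol): Ca 1145, P 1907.
Putting it together, IE_2: Ca < P.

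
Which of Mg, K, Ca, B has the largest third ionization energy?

Consider each +2 ion: Mg²⁺ is the bare [Ne] core; K²⁺ is already 1 electron into the core; Ca²⁺ is the bare [Ar] core; B²⁺ still has 1 valence electron.
Breaking into a closed-shell core is much more expensive than removing a leftover valence electron — K, Ca and Mg have the largest IE_3 here.
Approximate IE_3 values (kJ/mol): Mg 7733, K 4420, Ca 4912, B 3660.
Overall IE_3 order: B < K < Ca < Mg.

Mg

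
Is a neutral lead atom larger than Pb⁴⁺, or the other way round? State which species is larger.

Pb

Forming Pb⁴⁺ removes 4 electrons from Pb. Fewer electrons for the same nuclear charge means less shielding and a higher Z_eff on the remaining electrons.
A cation is smaller than its parent atom: Pb⁴⁺ < Pb.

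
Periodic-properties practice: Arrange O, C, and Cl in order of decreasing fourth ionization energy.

O > C > Cl

IE_4 is the cost of taking one more electron from the +3 cation: O³⁺ still has 3 valence electrons; C³⁺ still has 1 valence electron; Cl³⁺ still has 4 valence electrons.
All are still removing valence electrons, so compare the +3 ions as you would atoms: IE_4 generally rises across a period (higher Z_eff) and falls down a group (larger shell), subject to the usual subshell exceptions.
Valence configurations: O³⁺ [He]2s²2p¹, C³⁺ [He]2s¹, Cl³⁺ [Ne]3s²3p².
The numbers (kJ/mol): O 7469, C 6223, Cl 5159.
Overall IE_4 order: Cl < C < O.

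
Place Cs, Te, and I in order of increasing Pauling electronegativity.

Cs, Te, I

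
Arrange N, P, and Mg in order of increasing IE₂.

Mg, P, N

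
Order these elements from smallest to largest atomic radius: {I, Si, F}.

F < Si < I

F is in period 2, group 17; Si is in period 3, group 14; I is in period 5, group 17.
Across a period the added protons contract the valence shell; down a group each new principal shell makes the atom larger.
Neither a single period nor a single group — weigh both effects.
Si > F: relative to F, both the across-period and down-group shifts push Si's atomic radius up.
I > Si: the two effects oppose for this pair; the down-group effect wins (133 vs 116 pm).
Approximate values (pm): F 64, Si 116, I 133.
So from smallest to largest: F < Si < I.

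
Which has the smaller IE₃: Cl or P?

P

The third ionization energy removes an electron from the +2 ion. For each element: Cl²⁺ still has 5 valence electrons; P²⁺ still has 3 valence electrons.
All are still removing valence electrons, so compare the +2 ions as you would atoms: IE_3 generally rises across a period (higher Z_eff) and falls down a group (larger shell), subject to the usual subshell exceptions.
Valence configurations: Cl²⁺ [Ne]3s²3p³, P²⁺ [Ne]3s²3p¹.
Tabulated IE_3 (kJ/mol): Cl 3822, P 2914.
Overall IE_3 order: P < Cl.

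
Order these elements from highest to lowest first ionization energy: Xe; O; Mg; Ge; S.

IE₁ increases left→right with effective nuclear charge and decreases top→bottom as the valence shell moves farther out.
Neither a single period nor a single group — weigh both effects.
Ge > Mg: the two effects oppose for this pair; the across-period effect wins (762 vs 738 kJ/mol).
S > Ge: relative to Ge, both the across-period and down-group shifts push S's first ionization energy up.
Xe > S: period and group pull opposite ways; the across-period shift dominates (1170 vs 1000 kJ/mol).
O > Xe: period and group pull opposite ways; the down-group shift dominates (1314 vs 1170 kJ/mol).
For reference (kJ/mol): O 1314, Mg 738, S 1000, Ge 762, Xe 1170.
So from highest to lowest: O > Xe > S > Ge > Mg.

O, Xe, S, Ge, Mg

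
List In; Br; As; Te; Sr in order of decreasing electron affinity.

Br > Te > As > In > Sr

As is in period 4, group 15; Br is in period 4, group 17; Sr is in period 5, group 2; In is in period 5, group 13; Te is in period 5, group 16.
Electron affinity generally becomes more exothermic across a period toward the halogens and less exothermic down a group.
These span different periods and groups, so the two trends combine.
In > Sr: both are in period 5; the period trend gives In the larger value.
As > In: both effects reinforce here, so As is clearly the higher of the two.
Te > As: the two effects oppose for this pair; the across-period effect wins (190 vs 78 kJ/mol).
Br > Te: relative to Te, both the across-period and down-group shifts push Br's electron affinity up.
Approximate values (kJ/mol): As 78, Br 325, Sr 5, In 29, Te 190.
So from highest to lowest: Br > Te > As > In > Sr.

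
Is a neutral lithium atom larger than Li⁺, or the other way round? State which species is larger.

Li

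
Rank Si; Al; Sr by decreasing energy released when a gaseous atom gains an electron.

Si > Al > Sr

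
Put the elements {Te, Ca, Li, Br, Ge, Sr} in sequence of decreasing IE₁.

Li is in period 2, group 1; Ca is in period 4, group 2; Ge is in period 4, group 14; Br is in period 4, group 17; Sr is in period 5, group 2; Te is in period 5, group 16.
IE₁ increases left→right with effective nuclear charge and decreases top→bottom as the valence shell moves farther out.
Here both period and group differ, so the two effects have to be weighed against each other.
Sr > Li: period and group pull opposite ways; the across-period shift dominates (550 vs 520 kJ/mol).
Ca > Sr: they share group 2; the group trend gives Ca the larger value.
Ge > Ca: Ge lies to the right of Ca in period 4, so the across-period effect alone puts Ge higher.
Te > Ge: period and group pull opposite ways; the across-period shift dominates (869 vs 762 kJ/mol).
Br > Te: relative to Te, both the across-period and down-group shifts push Br's first ionization energy up.
For reference (kJ/mol): Li 520, Ca 590, Ge 762, Br 1140, Sr 550, Te 869.
So from highest to lowest: Br > Te > Ge > Ca > Sr > Li.

Br > Te > Ge > Ca > Sr > Li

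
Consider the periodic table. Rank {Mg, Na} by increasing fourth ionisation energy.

IE_4 is the cost of taking one more electron from the +3 cation: Mg³⁺ is already 1 electron into the core; Na³⁺ is already 2 electrons into the core.
All of these are removing an electron from a noble-gas core or deeper; the smaller core (lower principal quantum number) is held far more tightly, and within a period the higher nuclear charge binds the same core more tightly.
Approximate IE_4 values (kJ/mol): Mg 10543, Na 9543.
Hence IE_4: Na < Mg.

Na, Mg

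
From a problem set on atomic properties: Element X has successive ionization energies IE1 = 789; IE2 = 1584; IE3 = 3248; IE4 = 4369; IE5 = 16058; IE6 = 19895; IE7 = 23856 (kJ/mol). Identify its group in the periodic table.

Group 14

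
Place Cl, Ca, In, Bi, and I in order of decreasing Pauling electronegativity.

Cl, I, Bi, In, Ca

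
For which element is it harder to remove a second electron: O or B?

O

Consider each +1 ion: O⁺ still has 5 valence electrons; B⁺ still has 2 valence electrons.
All are still removing valence electrons, so compare the +1 ions as you would atoms: IE_2 generally rises across a period (higher Z_eff) and falls down a group (larger shell), subject to the usual subshell exceptions.
Valence configurations: O⁺ [He]2s²2p³, B⁺ [He]2s².
Tabulated IE_2 (kJ/mol): O 3388, B 2427.
Overall IE_2 order: B < O.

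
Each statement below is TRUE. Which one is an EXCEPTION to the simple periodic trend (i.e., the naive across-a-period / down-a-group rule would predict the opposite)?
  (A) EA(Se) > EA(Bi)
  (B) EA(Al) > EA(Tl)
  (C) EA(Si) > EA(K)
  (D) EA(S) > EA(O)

The general trend: electron affinity increases across a period and decreases down a group.
(A) Se (period 4, group 16) vs Bi (period 6, group 15): the stated order agrees with the simple trend.
(B) Al (period 3, group 13) vs Tl (period 6, group 13): the stated order agrees with the simple trend.
(C) Si (period 3, group 14) vs K (period 4, group 1): the stated order agrees with the simple trend.
(D) S (period 3, group 16) vs O (period 2, group 16): the stated order contradicts the simple trend.
The exception is (D): the compact 2p subshell of O repels the added electron more than S's larger 3p does.

(D)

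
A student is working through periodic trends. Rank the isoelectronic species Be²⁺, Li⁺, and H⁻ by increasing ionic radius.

Be²⁺ < Li⁺ < H⁻

All of these have 2 electrons, so size is governed by nuclear charge alone: the more protons, the stronger the pull on the same electron cloud, and the smaller the ion.
Nuclear charges: Be²⁺ (Z=4), Li⁺ (Z=3), H⁻ (Z=1).
Smallest to largest: Be²⁺ < Li⁺ < H⁻.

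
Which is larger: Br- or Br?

Forming Br- adds 1 electron to Br. More electron–electron repulsion in the same shell, with unchanged nuclear charge, lets the cloud expand.
An anion is larger than its parent atom: Br- > Br.

Br-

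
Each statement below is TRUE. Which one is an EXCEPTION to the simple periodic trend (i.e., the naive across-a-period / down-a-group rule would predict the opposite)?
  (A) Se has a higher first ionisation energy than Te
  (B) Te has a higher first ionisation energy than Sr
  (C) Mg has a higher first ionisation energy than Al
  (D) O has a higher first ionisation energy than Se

(C)

The general trend: first ionisation energy increases across a period and decreases down a group.
(A) Se (period 4, group 16) vs Te (period 5, group 16): the stated order agrees with the simple trend.
(B) Te (period 5, group 16) vs Sr (period 5, group 2): the stated order agrees with the simple trend.
(C) Mg (period 3, group 2) vs Al (period 3, group 13): the stated order contradicts the simple trend.
(D) O (period 2, group 16) vs Se (period 4, group 16): the stated order agrees with the simple trend.
The exception is (C): Al's single 3p electron is easier to remove than one from Mg's filled 3s².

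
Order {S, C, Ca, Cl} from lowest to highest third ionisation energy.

S < Cl < C < Ca

Consider each +2 ion: S²⁺ still has 4 valence electrons; C²⁺ still has 2 valence electrons; Ca²⁺ is the bare [Ar] core; Cl²⁺ still has 5 valence electrons.
Pulling an electron out of a noble-gas core costs far more than removing a remaining valence electron, so Ca sits at the high end of IE_3.
Valence configurations: S²⁺ [Ne]3s²3p², C²⁺ [He]2s², Cl²⁺ [Ne]3s²3p³.
Tabulated IE_3 (kJ/mol): S 3357, C 4620, Ca 4912, Cl 3822.
So the third ionization energies run S < Cl < C < Ca.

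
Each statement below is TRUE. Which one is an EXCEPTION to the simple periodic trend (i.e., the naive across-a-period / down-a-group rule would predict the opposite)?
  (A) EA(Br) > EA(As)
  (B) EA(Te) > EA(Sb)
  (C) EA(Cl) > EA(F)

(C)

The general trend: electron affinity increases across a period and decreases down a group.
(A) Br (period 4, group 17) vs As (period 4, group 15): the stated order agrees with the simple trend.
(B) Te (period 5, group 16) vs Sb (period 5, group 15): the stated order agrees with the simple trend.
(C) Cl (period 3, group 17) vs F (period 2, group 17): the stated order contradicts the simple trend.
The exception is (C): F's small 2p subshell makes the incoming electron feel strong e⁻–e⁻ repulsion, so Cl actually releases more energy on gaining an electron.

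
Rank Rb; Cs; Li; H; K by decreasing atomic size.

H is in period 1, group 1; Li is in period 2, group 1; K is in period 4, group 1; Rb is in period 5, group 1; Cs is in period 6, group 1.
Radius decreases left→right (rising Z_eff, same n) and increases top→bottom (higher n).
All are in group 1, so atomic radius increases down the group.
So from largest to smallest: Cs > Rb > K > Li > H.

Cs > Rb > K > Li > H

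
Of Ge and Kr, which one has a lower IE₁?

Ge is in period 4, group 14; Kr is in period 4, group 18.
First ionization energy rises across a period (greater Z_eff holds electrons more tightly) and falls down a group (valence electrons are farther from the nucleus).
All lie in period 4, so first ionization energy increases left to right.
So Ge has the lower IE₁ (Ge < Kr).

Ge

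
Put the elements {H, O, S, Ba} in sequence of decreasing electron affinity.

S > O > H > Ba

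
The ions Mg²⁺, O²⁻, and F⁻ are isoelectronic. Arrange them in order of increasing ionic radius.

All of these have 10 electrons, so size is governed by nuclear charge alone: the more protons, the stronger the pull on the same electron cloud, and the smaller the ion.
Nuclear charges: Mg²⁺ (Z=12), F⁻ (Z=9), O²⁻ (Z=8).
Smallest to largest: Mg²⁺ < F⁻ < O²⁻.

Mg²⁺, F⁻, O²⁻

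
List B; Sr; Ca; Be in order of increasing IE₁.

Sr < Ca < B < Be

Be is in period 2, group 2; B is in period 2, group 13; Ca is in period 4, group 2; Sr is in period 5, group 2.
IE₁ increases left→right with effective nuclear charge and decreases top→bottom as the valence shell moves farther out.
Here both period and group differ, so the two effects have to be weighed against each other.
Ca > Sr: Ca sits above Sr in group 2, so the down-group effect alone puts Ca higher.
B > Ca: both effects reinforce here, so B is clearly the higher of the two.
Be > B: this pair runs against the simple trend — see the exception note.
Note the exception: Be has a higher first ionization energy than B, contrary to the simple trend — removing B's lone 2p electron is easier than breaking Be's filled 2s².
Approximate values (kJ/mol): Be 900, B 801, Ca 590, Sr 550.
So from lowest to highest: Sr < Ca < B < Be.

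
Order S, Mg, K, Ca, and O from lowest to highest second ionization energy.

After 1 electron has been removed, what remains? S⁺ still has 5 valence electrons; Mg⁺ still has 1 valence electron; K⁺ is the bare [Ar] core; Ca⁺ still has 1 valence electron; O⁺ still has 5 valence electrons.
Usually core removal costs more than valence removal, but here the competition is close: a tightly held n=2 valence electron can cost more to remove than an n=3 core electron, so the actual values have to decide it.
Valence configurations: S⁺ [Ne]3s²3p³, Mg⁺ [Ne]3s¹, Ca⁺ [Ar]4s¹, O⁺ [He]2s²2p³.
The numbers (kJ/mol): S 2252, Mg 1451, K 3052, Ca 1145, O 3388.
Overall IE_2 order: Ca < Mg < S < K < O.

Ca, Mg, S, K, O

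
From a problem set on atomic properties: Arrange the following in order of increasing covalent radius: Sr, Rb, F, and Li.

F < Li < Sr < Rb

Li is in period 2, group 1; F is in period 2, group 17; Rb is in period 5, group 1; Sr is in period 5, group 2.
Across a period the added protons contract the valence shell; down a group each new principal shell makes the atom larger.
Here both period and group differ, so the two effects have to be weighed against each other.
Li > F: both are in period 2; the period trend gives Li the larger value.
Sr > Li: the two effects oppose for this pair; the down-group effect wins (185 vs 133 pm).
Rb > Sr: Rb lies to the left of Sr in period 5, so the across-period effect alone puts Rb larger.
Tabulated atomic radius (pm): Li 133, F 64, Rb 210, Sr 185.
So from smallest to largest: F < Li < Sr < Rb.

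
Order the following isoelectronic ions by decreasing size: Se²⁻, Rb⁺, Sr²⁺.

All of these have 36 electrons, so size is governed by nuclear charge alone: the more protons, the stronger the pull on the same electron cloud, and the smaller the ion.
Nuclear charges: Sr²⁺ (Z=38), Rb⁺ (Z=37), Se²⁻ (Z=34).
Largest to smallest: Se²⁻ > Rb⁺ > Sr²⁺.

Se²⁻, Rb⁺, Sr²⁺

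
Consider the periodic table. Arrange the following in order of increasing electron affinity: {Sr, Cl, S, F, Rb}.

F is in period 2, group 17; S is in period 3, group 16; Cl is in period 3, group 17; Rb is in period 5, group 1; Sr is in period 5, group 2.
Electron affinity generally becomes more exothermic across a period toward the halogens and less exothermic down a group.
These span different periods and groups, so the two trends combine.
Rb > Sr: this pair runs against the simple trend — see the exception note.
S > Rb: relative to Rb, both the across-period and down-group shifts push S's electron affinity up.
F > S: relative to S, both the across-period and down-group shifts push F's electron affinity up.
Cl > F: this pair runs against the simple trend — see the exception note.
Note the exception: Rb has a higher electron affinity than Sr, contrary to the simple trend — adding an electron to Sr (ns²) has to open a new, higher-energy np subshell, which is unfavourable.
Note the exception: Cl has a higher electron affinity than F, contrary to the simple trend — F's small 2p subshell makes the incoming electron feel strong e⁻–e⁻ repulsion, so Cl actually releases more energy on gaining an electron.
For reference (kJ/mol): F 328, S 200, Cl 349, Rb 47, Sr 5.
So from lowest to highest: Sr < Rb < S < F < Cl.

Sr < Rb < S < F < Cl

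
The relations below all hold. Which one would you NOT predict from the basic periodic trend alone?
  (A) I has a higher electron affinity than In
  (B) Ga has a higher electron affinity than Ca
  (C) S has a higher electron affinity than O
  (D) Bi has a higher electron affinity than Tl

(C)

The general trend: electron affinity increases across a period and decreases down a group.
(A) I (period 5, group 17) vs In (period 5, group 13): the stated order agrees with the simple trend.
(B) Ga (period 4, group 13) vs Ca (period 4, group 2): the stated order agrees with the simple trend.
(C) S (period 3, group 16) vs O (period 2, group 16): the stated order contradicts the simple trend.
(D) Bi (period 6, group 15) vs Tl (period 6, group 13): the stated order agrees with the simple trend.
The exception is (C): the compact 2p subshell of O repels the added electron more than S's larger 3p does.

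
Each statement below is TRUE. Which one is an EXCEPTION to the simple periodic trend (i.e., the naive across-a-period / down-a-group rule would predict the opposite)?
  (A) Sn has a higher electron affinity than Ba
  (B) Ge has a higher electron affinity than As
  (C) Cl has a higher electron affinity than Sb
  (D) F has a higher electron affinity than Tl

(B)

The general trend: electron affinity increases across a period and decreases down a group.
(A) Sn (period 5, group 14) vs Ba (period 6, group 2): the stated order agrees with the simple trend.
(B) Ge (period 4, group 14) vs As (period 4, group 15): the stated order contradicts the simple trend.
(C) Cl (period 3, group 17) vs Sb (period 5, group 15): the stated order agrees with the simple trend.
(D) F (period 2, group 17) vs Tl (period 6, group 13): the stated order agrees with the simple trend.
The exception is (B): adding an electron to As's half-filled 4p³ is unfavourable, so Ge (4p²) has the more exothermic EA.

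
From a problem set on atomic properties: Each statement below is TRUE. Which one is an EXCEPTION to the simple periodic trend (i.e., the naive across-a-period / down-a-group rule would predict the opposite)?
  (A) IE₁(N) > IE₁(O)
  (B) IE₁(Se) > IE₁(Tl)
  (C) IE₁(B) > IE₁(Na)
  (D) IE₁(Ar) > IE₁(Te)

The general trend: IE₁ increases across a period and decreases down a group.
(A) N (period 2, group 15) vs O (period 2, group 16): the stated order contradicts the simple trend.
(B) Se (period 4, group 16) vs Tl (period 6, group 13): the stated order agrees with the simple trend.
(C) B (period 2, group 13) vs Na (period 3, group 1): the stated order agrees with the simple trend.
(D) Ar (period 3, group 18) vs Te (period 5, group 16): the stated order agrees with the simple trend.
The exception is (A): pairing an electron in O's 2p⁴ costs repulsion energy, so O ionizes more easily than half-filled N (2p³).

(A)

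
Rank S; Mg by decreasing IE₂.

S > Mg

Consider each +1 ion: S⁺ still has 5 valence electrons; Mg⁺ still has 1 valence electron.
All are still removing valence electrons, so compare the +1 ions as you would atoms: IE_2 generally rises across a period (higher Z_eff) and falls down a group (larger shell), subject to the usual subshell exceptions.
Valence configurations: S⁺ [Ne]3s²3p³, Mg⁺ [Ne]3s¹.
The numbers (kJ/mol): S 2252, Mg 1451.
Hence IE_2: Mg < S.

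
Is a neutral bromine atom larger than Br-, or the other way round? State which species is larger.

Forming Br- adds 1 electron to Br. More electron–electron repulsion in the same shell, with unchanged nuclear charge, lets the cloud expand.
An anion is larger than its parent atom: Br- > Br.

Br-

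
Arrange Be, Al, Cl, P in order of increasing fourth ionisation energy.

The fourth ionization energy removes an electron from the +3 ion. For each element: Be³⁺ is already 1 electron into the core; Al³⁺ is the bare [Ne] core; Cl³⁺ still has 4 valence electrons; P³⁺ still has 2 valence electrons.
Breaking into a closed-shell core is much more expensive than removing a leftover valence electron — Al and Be have the largest IE_4 here.
Valence configurations: Cl³⁺ [Ne]3s²3p², P³⁺ [Ne]3s².
The numbers (kJ/mol): Be 21007, Al 11577, Cl 5159, P 4964.
Overall IE_4 order: P < Cl < Al < Be.

P < Cl < Al < Be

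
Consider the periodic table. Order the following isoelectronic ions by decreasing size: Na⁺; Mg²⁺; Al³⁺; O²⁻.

O²⁻ > Na⁺ > Mg²⁺ > Al³⁺

All of these have 10 electrons, so size is governed by nuclear charge alone: the more protons, the stronger the pull on the same electron cloud, and the smaller the ion.
Nuclear charges: Al³⁺ (Z=13), Mg²⁺ (Z=12), Na⁺ (Z=11), O²⁻ (Z=8).
Largest to smallest: O²⁻ > Na⁺ > Mg²⁺ > Al³⁺.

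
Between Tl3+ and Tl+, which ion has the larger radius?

Both ions have Z = 81 protons, but Tl3+ has lost more electrons, so its remaining electrons feel a larger effective nuclear charge per electron and are pulled in more tightly.
Higher positive charge → smaller ion, so Tl+ > Tl3+.

Tl+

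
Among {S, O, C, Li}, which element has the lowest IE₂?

S

After 1 electron has been removed, what remains? S⁺ still has 5 valence electrons; O⁺ still has 5 valence electrons; C⁺ still has 3 valence electrons; Li⁺ is the bare [He] core.
Core electrons are held far more tightly than valence electrons, so Li tops the IE_2 order.
Valence configurations: S⁺ [Ne]3s²3p³, O⁺ [He]2s²2p³, C⁺ [He]2s²2p¹.
Tabulated IE_2 (kJ/mol): S 2252, O 3388, C 2353, Li 7298.
Overall IE_2 order: S < C < O < Li.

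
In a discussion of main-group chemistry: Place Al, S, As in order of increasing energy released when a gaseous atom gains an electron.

Al is in period 3, group 13; S is in period 3, group 16; As is in period 4, group 15.
EA tends to increase across a period and decrease down a group, though the pattern is less regular than for IE or radius.
These span different periods and groups, so the two trends combine.
As > Al: the two effects oppose for this pair; the across-period effect wins (78 vs 42 kJ/mol).
S > As: both effects reinforce here, so S is clearly the higher of the two.
For reference (kJ/mol): Al 42, S 200, As 78.
So from lowest to highest: Al < As < S.

Al < As < S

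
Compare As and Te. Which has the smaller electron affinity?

As is in period 4, group 15; Te is in period 5, group 16.
Electron affinity generally becomes more exothermic across a period toward the halogens and less exothermic down a group.
These span different periods and groups, so the two trends combine.
Te > As: period and group pull opposite ways; the across-period shift dominates (190 vs 78 kJ/mol).
Tabulated electron affinity (kJ/mol): As 78, Te 190.
So As has the smaller electron affinity (As < Te).

As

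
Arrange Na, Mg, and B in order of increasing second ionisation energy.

After 1 electron has been removed, what remains? Na⁺ is the bare [Ne] core; Mg⁺ still has 1 valence electron; B⁺ still has 2 valence electrons.
Core electrons are held far more tightly than valence electrons, so Na tops the IE_2 order.
Valence configurations: Mg⁺ [Ne]3s¹, B⁺ [He]2s².
The numbers (kJ/mol): Na 4562, Mg 1451, B 2427.
Overall IE_2 order: Mg < B < Na.

Mg < B < Na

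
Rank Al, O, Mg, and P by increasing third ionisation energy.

Al, P, O, Mg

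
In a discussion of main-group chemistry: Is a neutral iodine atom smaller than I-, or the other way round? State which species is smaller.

Forming I- adds 1 electron to I. More electron–electron repulsion in the same shell, with unchanged nuclear charge, lets the cloud expand.
An anion is larger than its parent atom: I- > I.

I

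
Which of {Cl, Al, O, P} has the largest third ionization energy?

O

IE_3 is the cost of taking one more electron from the +2 cation: Cl²⁺ still has 5 valence electrons; Al²⁺ still has 1 valence electron; O²⁺ still has 4 valence electrons; P²⁺ still has 3 valence electrons.
All are still removing valence electrons, so compare the +2 ions as you would atoms: IE_3 generally rises across a period (higher Z_eff) and falls down a group (larger shell), subject to the usual subshell exceptions.
Valence configurations: Cl²⁺ [Ne]3s²3p³, Al²⁺ [Ne]3s¹, O²⁺ [He]2s²2p², P²⁺ [Ne]3s²3p¹.
Approximate IE_3 values (kJ/mol): Cl 3822, Al 2745, O 5300, P 2914.
So the third ionization energies run Al < P < Cl < O.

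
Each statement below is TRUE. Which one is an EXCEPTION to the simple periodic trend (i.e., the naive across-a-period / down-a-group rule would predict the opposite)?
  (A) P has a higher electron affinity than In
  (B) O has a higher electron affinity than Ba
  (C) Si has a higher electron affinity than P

(C)

The general trend: electron affinity increases across a period and decreases down a group.
(A) P (period 3, group 15) vs In (period 5, group 13): the stated order agrees with the simple trend.
(B) O (period 2, group 16) vs Ba (period 6, group 2): the stated order agrees with the simple trend.
(C) Si (period 3, group 14) vs P (period 3, group 15): the stated order contradicts the simple trend.
The exception is (C): adding an electron to P's half-filled 3p³ is unfavourable, so Si (3p²) has the more exothermic EA.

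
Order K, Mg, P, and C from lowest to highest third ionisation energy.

IE_3 is the cost of taking one more electron from the +2 cation: K²⁺ is already 1 electron into the core; Mg²⁺ is the bare [Ne] core; P²⁺ still has 3 valence electrons; C²⁺ still has 2 valence electrons.
Usually core removal costs more than valence removal, but here the competition is close: a tightly held n=2 valence electron can cost more to remove than an n=3 core electron, so the actual values have to decide it.
Valence configurations: P²⁺ [Ne]3s²3p¹, C²⁺ [He]2s².
Approximate IE_3 values (kJ/mol): K 4420, Mg 7733, P 2914, C 4620.
Putting it together, IE_3: P < K < C < Mg.

P < K < C < Mg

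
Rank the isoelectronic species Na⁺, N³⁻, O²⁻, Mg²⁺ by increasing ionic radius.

Mg²⁺ < Na⁺ < O²⁻ < N³⁻

All of these have 10 electrons, so size is governed by nuclear charge alone: the more protons, the stronger the pull on the same electron cloud, and the smaller the ion.
Nuclear charges: Mg²⁺ (Z=12), Na⁺ (Z=11), O²⁻ (Z=8), N³⁻ (Z=7).
Smallest to largest: Mg²⁺ < Na⁺ < O²⁻ < N³⁻.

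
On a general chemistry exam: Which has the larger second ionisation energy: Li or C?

Consider each +1 ion: Li⁺ is the bare [He] core; C⁺ still has 3 valence electrons.
Breaking into a closed-shell core is much more expensive than removing a leftover valence electron — Li has the largest IE_2 here.
The numbers (kJ/mol): Li 7298, C 2353.
Hence IE_2: C < Li.

Li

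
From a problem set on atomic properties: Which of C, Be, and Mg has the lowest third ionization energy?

C

Consider each +2 ion: C²⁺ still has 2 valence electrons; Be²⁺ is the bare [He] core; Mg²⁺ is the bare [Ne] core.
Core electrons are held far more tightly than valence electrons, so Mg and Be top the IE_3 order.
Tabulated IE_3 (kJ/mol): C 4620, Be 14849, Mg 7733.
Hence IE_3: C < Mg < Be.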